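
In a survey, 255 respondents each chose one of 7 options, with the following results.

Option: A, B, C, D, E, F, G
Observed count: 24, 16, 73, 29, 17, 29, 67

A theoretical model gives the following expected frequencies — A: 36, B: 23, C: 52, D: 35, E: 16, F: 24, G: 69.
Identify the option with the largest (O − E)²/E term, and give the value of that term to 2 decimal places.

χ² = (24−36)²/36 + (16−23)²/23 + (73−52)²/52 + (29−35)²/35 + (17−16)²/16 + (29−24)²/24 + (67−69)²/69
   = 4.000 + 2.130 + 8.481 + 1.029 + 0.063 + 1.042 + 0.058
The largest term is for C: 8.48.

C, 8.48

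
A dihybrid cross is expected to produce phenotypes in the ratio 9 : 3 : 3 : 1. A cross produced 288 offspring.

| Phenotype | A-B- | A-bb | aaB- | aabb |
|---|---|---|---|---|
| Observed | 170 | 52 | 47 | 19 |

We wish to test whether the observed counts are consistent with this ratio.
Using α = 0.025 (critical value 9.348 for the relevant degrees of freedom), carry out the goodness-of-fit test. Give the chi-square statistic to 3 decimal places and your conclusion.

Ratio total = 16. Expected counts: 288×9/16 = 162, 288×3/16 = 54, 288×3/16 = 54, 288×1/16 = 18.
A-B-: (170 − 162)²/162 = 64/162 = 0.3951
A-bb: (52 − 54)²/54 = 4/54 = 0.0741
aaB-: (47 − 54)²/54 = 49/54 = 0.9074
aabb: (19 − 18)²/18 = 1/18 = 0.0556
Sum = 1.432
df = 3. Since 1.432 < 9.348, we do not reject H₀.

1.432; do not reject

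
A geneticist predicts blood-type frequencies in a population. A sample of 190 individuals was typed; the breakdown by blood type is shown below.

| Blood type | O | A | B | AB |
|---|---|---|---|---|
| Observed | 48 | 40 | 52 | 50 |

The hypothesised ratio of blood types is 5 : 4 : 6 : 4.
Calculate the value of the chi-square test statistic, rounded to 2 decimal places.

Ratio total = 19. Expected counts: 190×5/19 = 50, 190×4/19 = 40, 190×6/19 = 60, 190×4/19 = 40.
χ² = (48−50)²/50 + (40−40)²/40 + (52−60)²/60 + (50−40)²/40
   = 0.080 + 0.000 + 1.067 + 2.500
Sum = 3.65

3.65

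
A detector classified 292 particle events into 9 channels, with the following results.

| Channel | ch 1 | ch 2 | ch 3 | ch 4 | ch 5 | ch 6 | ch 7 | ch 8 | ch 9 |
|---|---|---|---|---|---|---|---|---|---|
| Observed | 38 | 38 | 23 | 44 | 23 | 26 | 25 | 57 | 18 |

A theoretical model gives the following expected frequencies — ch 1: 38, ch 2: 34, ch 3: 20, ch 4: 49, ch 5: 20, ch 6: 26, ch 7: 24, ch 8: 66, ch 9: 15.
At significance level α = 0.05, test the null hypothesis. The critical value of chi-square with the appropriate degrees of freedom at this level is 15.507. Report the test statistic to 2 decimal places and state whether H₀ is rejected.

3.75; do not reject

χ² = (38−38)²/38 + (38−34)²/34 + (23−20)²/20 + (44−49)²/49 + (23−20)²/20 + (26−26)²/26 + (25−24)²/24 + (57−66)²/66 + (18−15)²/15
   = 0.000 + 0.471 + 0.450 + 0.510 + 0.450 + 0.000 + 0.042 + 1.227 + 0.600
Sum = 3.75
df = 8. Since 3.75 < 15.507, we do not reject H₀.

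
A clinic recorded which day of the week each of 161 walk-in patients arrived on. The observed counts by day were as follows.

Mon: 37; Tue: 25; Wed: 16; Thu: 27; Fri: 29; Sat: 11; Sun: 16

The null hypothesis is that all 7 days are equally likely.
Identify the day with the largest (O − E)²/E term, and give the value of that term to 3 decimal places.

Mon, 8.522

Expected count for each of the 7 categories: 161/7 = 23.
cat         O        E   (O−E)²/E
Mon        37       23     8.5217
Tue        25       23     0.1739
Wed        16       23     2.1304
Thu        27       23     0.6957
Fri        29       23     1.5652
Sat        11       23     6.2609
Sun        16       23     2.1304
The largest term is for Mon: 8.522.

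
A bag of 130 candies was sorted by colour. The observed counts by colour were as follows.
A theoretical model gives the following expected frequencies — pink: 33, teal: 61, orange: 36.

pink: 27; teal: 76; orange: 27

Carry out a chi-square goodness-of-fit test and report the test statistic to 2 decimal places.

7.03

cat         O        E   (O−E)²/E
pink       27       33      1.091
teal       76       61      3.689
orange     27       36      2.250
Sum = 7.03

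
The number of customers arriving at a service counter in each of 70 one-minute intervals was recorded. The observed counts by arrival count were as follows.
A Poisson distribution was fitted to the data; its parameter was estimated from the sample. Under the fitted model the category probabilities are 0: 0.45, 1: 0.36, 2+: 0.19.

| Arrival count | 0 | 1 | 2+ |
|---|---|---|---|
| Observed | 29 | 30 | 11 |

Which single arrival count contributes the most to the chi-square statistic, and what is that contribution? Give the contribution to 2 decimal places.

Expected counts E_i = n·p_i: 70×0.45 = 31.5, 70×0.36 = 25.2, 70×0.19 = 13.3.
χ² = (29−31.5)²/31.5 + (30−25.2)²/25.2 + (11−13.3)²/13.3
   = 0.198 + 0.914 + 0.398
The largest term is for 1: 0.91.

1, 0.91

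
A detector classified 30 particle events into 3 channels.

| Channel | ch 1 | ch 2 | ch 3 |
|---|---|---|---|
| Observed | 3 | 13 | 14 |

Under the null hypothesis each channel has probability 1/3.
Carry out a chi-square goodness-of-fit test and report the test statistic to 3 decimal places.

Expected count for each of the 3 categories: 30/3 = 10.
χ² = (3−10)²/10 + (13−10)²/10 + (14−10)²/10
   = 4.9000 + 0.9000 + 1.6000
Sum = 7.400

7.400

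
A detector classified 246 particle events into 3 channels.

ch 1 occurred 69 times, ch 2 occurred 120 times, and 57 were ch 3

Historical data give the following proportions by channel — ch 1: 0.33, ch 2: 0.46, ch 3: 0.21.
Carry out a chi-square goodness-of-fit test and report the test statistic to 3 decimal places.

Expected counts E_i = n·p_i: 246×0.33 = 81.18, 246×0.46 = 113.16, 246×0.21 = 51.66.
ch 1: (69 − 81.18)²/81.18 = 148.3524/81.18 = 1.8275
ch 2: (120 − 113.16)²/113.16 = 46.7856/113.16 = 0.4134
ch 3: (57 − 51.66)²/51.66 = 28.5156/51.66 = 0.5520
Sum = 2.793

2.793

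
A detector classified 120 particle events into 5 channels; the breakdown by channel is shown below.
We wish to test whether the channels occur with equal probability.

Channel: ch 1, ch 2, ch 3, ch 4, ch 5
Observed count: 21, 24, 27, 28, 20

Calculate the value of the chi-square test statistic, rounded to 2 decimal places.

2.08

Expected count for each of the 5 categories: 120/5 = 24.
cat         O        E   (O−E)²/E
ch 1       21       24      0.375
ch 2       24       24      0.000
ch 3       27       24      0.375
ch 4       28       24      0.667
ch 5       20       24      0.667
Sum = 2.08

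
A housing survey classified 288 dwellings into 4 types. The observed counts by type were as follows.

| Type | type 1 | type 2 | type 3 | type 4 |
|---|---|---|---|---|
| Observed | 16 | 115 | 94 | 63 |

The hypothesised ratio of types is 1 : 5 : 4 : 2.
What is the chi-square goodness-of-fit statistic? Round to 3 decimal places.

Ratio total = 12. Expected counts: 288×1/12 = 24, 288×5/12 = 120, 288×4/12 = 96, 288×2/12 = 48.
cat         O        E   (O−E)²/E
type 1     16       24     2.6667
type 2    115      120     0.2083
type 3     94       96     0.0417
type 4     63       48     4.6875
Sum = 7.604

7.604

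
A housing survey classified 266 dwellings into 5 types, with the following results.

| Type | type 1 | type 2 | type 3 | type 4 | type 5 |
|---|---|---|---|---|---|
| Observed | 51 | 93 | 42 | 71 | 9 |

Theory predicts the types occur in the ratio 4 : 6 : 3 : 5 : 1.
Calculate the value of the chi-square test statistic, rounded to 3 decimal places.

Ratio total = 19. Expected counts: 266×4/19 = 56, 266×6/19 = 84, 266×3/19 = 42, 266×5/19 = 70, 266×1/19 = 14.
cat         O        E   (O−E)²/E
type 1     51       56     0.4464
type 2     93       84     0.9643
type 3     42       42     0.0000
type 4     71       70     0.0143
type 5      9       14     1.7857
Sum = 3.211

3.211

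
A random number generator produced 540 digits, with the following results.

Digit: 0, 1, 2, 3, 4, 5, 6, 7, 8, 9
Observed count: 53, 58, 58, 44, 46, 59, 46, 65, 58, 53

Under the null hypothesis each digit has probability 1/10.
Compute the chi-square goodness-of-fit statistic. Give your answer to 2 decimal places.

Under H₀ each category has probability 1/10, so each expected count is 540/10 = 54.
0: (53 − 54)²/54 = 1/54 = 0.019
1: (58 − 54)²/54 = 16/54 = 0.296
2: (58 − 54)²/54 = 16/54 = 0.296
3: (44 − 54)²/54 = 100/54 = 1.852
4: (46 − 54)²/54 = 64/54 = 1.185
5: (59 − 54)²/54 = 25/54 = 0.463
6: (46 − 54)²/54 = 64/54 = 1.185
7: (65 − 54)²/54 = 121/54 = 2.241
8: (58 − 54)²/54 = 16/54 = 0.296
9: (53 − 54)²/54 = 1/54 = 0.019
Sum = 7.85

7.85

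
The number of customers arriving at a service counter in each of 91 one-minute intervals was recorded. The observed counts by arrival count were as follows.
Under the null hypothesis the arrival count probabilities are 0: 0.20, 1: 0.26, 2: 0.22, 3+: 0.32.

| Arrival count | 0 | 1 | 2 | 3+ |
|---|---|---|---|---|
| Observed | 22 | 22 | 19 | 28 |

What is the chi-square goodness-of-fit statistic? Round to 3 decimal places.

Expected counts E_i = n·p_i: 91×0.20 = 18.2, 91×0.26 = 23.66, 91×0.22 = 20.02, 91×0.32 = 29.12.
0: (22 − 18.2)²/18.2 = 14.44/18.2 = 0.7934
1: (22 − 23.66)²/23.66 = 2.7556/23.66 = 0.1165
2: (19 − 20.02)²/20.02 = 1.0404/20.02 = 0.0520
3+: (28 − 29.12)²/29.12 = 1.2544/29.12 = 0.0431
Sum = 1.005

1.005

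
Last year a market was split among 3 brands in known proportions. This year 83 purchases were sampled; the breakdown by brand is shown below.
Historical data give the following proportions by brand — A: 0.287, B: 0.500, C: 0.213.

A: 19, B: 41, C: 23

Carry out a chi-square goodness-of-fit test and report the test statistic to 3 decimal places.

Expected counts E_i = n·p_i: 83×0.287 = 23.821, 83×0.500 = 41.5, 83×0.213 = 17.679.
cat         O        E   (O−E)²/E
A          19   23.821     0.9757
B          41     41.5     0.0060
C          23   17.679     1.6015
Sum = 2.583

2.583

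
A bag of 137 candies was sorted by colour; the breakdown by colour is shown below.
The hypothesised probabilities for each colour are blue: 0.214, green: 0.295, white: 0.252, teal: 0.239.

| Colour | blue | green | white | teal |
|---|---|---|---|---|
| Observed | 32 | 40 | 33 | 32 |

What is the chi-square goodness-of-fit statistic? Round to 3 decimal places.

Expected counts E_i = n·p_i: 137×0.214 = 29.318, 137×0.295 = 40.415, 137×0.252 = 34.524, 137×0.239 = 32.743.
blue: (32 − 29.318)²/29.318 = 7.193124/29.318 = 0.2453
green: (40 − 40.415)²/40.415 = 0.172225/40.415 = 0.0043
white: (33 − 34.524)²/34.524 = 2.322576/34.524 = 0.0673
teal: (32 − 32.743)²/32.743 = 0.552049/32.743 = 0.0169
Sum = 0.334

0.334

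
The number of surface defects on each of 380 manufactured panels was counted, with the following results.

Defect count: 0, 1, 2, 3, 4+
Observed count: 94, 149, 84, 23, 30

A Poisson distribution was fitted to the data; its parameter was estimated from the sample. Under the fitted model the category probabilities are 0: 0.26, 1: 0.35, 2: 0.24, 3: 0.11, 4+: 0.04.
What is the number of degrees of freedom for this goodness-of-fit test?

There are k = 5 categories and 1 parameter estimated from the data, so df = 5 − 1 − 1 = 3.

3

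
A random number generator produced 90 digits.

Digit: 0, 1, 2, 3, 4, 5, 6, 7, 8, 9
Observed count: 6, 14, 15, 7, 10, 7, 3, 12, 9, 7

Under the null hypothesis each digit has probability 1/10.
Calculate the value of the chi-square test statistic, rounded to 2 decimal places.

Expected count for each of the 10 categories: 90/10 = 9.
χ² = (6−9)²/9 + (14−9)²/9 + (15−9)²/9 + (7−9)²/9 + (10−9)²/9 + (7−9)²/9 + (3−9)²/9 + (12−9)²/9 + (9−9)²/9 + (7−9)²/9
   = 1.000 + 2.778 + 4.000 + 0.444 + 0.111 + 0.444 + 4.000 + 1.000 + 0.000 + 0.444
Sum = 14.22

14.22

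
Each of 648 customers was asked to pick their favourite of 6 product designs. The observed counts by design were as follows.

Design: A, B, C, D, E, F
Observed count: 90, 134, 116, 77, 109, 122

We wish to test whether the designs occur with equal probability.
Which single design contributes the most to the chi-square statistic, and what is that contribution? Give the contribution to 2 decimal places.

Expected count for each of the 6 categories: 648/6 = 108.
cat         O        E   (O−E)²/E
A          90      108      3.000
B         134      108      6.259
C         116      108      0.593
D          77      108      8.898
E         109      108      0.009
F         122      108      1.815
The largest term is for D: 8.90.

D, 8.90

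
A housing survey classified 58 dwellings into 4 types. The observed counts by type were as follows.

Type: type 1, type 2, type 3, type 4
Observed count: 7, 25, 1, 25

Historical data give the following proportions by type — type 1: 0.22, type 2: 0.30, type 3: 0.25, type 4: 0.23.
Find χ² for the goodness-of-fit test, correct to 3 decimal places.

Expected counts E_i = n·p_i: 58×0.22 = 12.76, 58×0.30 = 17.4, 58×0.25 = 14.5, 58×0.23 = 13.34.
cat         O        E   (O−E)²/E
type 1      7    12.76     2.6001
type 2     25     17.4     3.3195
type 3      1     14.5    12.5690
type 4     25    13.34    10.1916
Sum = 28.680

28.680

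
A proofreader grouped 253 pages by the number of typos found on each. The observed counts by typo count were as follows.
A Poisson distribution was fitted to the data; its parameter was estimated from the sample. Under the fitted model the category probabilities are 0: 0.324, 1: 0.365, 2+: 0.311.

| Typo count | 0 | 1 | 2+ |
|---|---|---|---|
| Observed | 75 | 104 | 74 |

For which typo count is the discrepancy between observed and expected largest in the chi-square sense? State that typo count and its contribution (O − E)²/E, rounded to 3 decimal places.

1, 1.471

Expected counts E_i = n·p_i: 253×0.324 = 81.972, 253×0.365 = 92.345, 253×0.311 = 78.683.
cat         O        E   (O−E)²/E
0          75   81.972     0.5930
1         104   92.345     1.4710
2+         74   78.683     0.2787
The largest term is for 1: 1.471.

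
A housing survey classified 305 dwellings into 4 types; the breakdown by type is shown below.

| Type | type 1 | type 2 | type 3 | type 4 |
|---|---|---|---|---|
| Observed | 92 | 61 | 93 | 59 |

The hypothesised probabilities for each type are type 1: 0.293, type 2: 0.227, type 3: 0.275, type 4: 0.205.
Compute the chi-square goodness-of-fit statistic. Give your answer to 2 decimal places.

2.25

Expected counts E_i = n·p_i: 305×0.293 = 89.365, 305×0.227 = 69.235, 305×0.275 = 83.875, 305×0.205 = 62.525.
χ² = (92−89.365)²/89.365 + (61−69.235)²/69.235 + (93−83.875)²/83.875 + (59−62.525)²/62.525
   = 0.078 + 0.979 + 0.993 + 0.199
Sum = 2.25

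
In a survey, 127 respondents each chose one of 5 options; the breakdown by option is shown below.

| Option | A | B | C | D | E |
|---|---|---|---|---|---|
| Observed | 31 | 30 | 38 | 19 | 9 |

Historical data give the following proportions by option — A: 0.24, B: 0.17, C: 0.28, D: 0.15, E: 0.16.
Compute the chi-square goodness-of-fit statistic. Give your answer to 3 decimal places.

9.759

Expected counts E_i = n·p_i: 127×0.24 = 30.48, 127×0.17 = 21.59, 127×0.28 = 35.56, 127×0.15 = 19.05, 127×0.16 = 20.32.
χ² = (31−30.48)²/30.48 + (30−21.59)²/21.59 + (38−35.56)²/35.56 + (19−19.05)²/19.05 + (9−20.32)²/20.32
   = 0.0089 + 3.2760 + 0.1674 + 0.0001 + 6.3062
Sum = 9.759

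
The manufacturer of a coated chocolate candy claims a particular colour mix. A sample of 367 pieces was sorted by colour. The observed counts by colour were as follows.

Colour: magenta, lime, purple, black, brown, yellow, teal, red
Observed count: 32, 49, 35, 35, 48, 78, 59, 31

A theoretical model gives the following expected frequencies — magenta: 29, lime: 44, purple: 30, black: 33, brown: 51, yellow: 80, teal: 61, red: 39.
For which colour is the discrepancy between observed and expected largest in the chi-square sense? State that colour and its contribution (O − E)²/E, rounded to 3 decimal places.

magenta: (32 − 29)²/29 = 9/29 = 0.3103
lime: (49 − 44)²/44 = 25/44 = 0.5682
purple: (35 − 30)²/30 = 25/30 = 0.8333
black: (35 − 33)²/33 = 4/33 = 0.1212
brown: (48 − 51)²/51 = 9/51 = 0.1765
yellow: (78 − 80)²/80 = 4/80 = 0.0500
teal: (59 − 61)²/61 = 4/61 = 0.0656
red: (31 − 39)²/39 = 64/39 = 1.6410
The largest term is for red: 1.641.

red, 1.641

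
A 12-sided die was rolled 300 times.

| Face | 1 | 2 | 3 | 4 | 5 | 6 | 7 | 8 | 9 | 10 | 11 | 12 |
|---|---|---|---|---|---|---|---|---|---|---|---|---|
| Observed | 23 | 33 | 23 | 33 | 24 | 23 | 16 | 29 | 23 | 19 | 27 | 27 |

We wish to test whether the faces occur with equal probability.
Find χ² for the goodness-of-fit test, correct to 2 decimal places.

11.44

Under H₀ each category has probability 1/12, so each expected count is 300/12 = 25.
1: (23 − 25)²/25 = 4/25 = 0.160
2: (33 − 25)²/25 = 64/25 = 2.560
3: (23 − 25)²/25 = 4/25 = 0.160
4: (33 − 25)²/25 = 64/25 = 2.560
5: (24 − 25)²/25 = 1/25 = 0.040
6: (23 − 25)²/25 = 4/25 = 0.160
7: (16 − 25)²/25 = 81/25 = 3.240
8: (29 − 25)²/25 = 16/25 = 0.640
9: (23 − 25)²/25 = 4/25 = 0.160
10: (19 − 25)²/25 = 36/25 = 1.440
11: (27 − 25)²/25 = 4/25 = 0.160
12: (27 − 25)²/25 = 4/25 = 0.160
Sum = 11.44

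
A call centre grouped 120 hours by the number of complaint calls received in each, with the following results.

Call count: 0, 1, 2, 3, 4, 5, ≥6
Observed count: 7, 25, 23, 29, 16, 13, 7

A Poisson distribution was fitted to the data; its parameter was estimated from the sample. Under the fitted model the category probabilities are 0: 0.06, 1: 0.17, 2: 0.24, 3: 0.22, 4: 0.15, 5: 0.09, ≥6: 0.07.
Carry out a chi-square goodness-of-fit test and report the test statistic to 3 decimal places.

3.371

Expected counts E_i = n·p_i: 120×0.06 = 7.2, 120×0.17 = 20.4, 120×0.24 = 28.8, 120×0.22 = 26.4, 120×0.15 = 18, 120×0.09 = 10.8, 120×0.07 = 8.4.
cat         O        E   (O−E)²/E
0           7      7.2     0.0056
1          25     20.4     1.0373
2          23     28.8     1.1681
3          29     26.4     0.2561
4          16       18     0.2222
5          13     10.8     0.4481
≥6          7      8.4     0.2333
Sum = 3.371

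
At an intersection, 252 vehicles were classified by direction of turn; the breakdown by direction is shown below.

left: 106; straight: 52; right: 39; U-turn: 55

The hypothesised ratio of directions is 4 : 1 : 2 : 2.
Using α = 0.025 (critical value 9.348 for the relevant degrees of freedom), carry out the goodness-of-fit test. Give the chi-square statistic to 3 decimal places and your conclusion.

Ratio total = 9. Expected counts: 252×4/9 = 112, 252×1/9 = 28, 252×2/9 = 56, 252×2/9 = 56.
χ² = (106−112)²/112 + (52−28)²/28 + (39−56)²/56 + (55−56)²/56
   = 0.3214 + 20.5714 + 5.1607 + 0.0179
Sum = 26.071
df = 3. Since 26.071 > 9.348, we reject H₀.

26.071; reject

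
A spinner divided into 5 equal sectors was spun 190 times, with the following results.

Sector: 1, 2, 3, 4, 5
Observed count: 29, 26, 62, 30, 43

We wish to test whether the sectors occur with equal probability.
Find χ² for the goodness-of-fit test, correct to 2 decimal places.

23.42

Under H₀ each category has probability 1/5, so each expected count is 190/5 = 38.
cat         O        E   (O−E)²/E
1          29       38      2.132
2          26       38      3.789
3          62       38     15.158
4          30       38      1.684
5          43       38      0.658
Sum = 23.42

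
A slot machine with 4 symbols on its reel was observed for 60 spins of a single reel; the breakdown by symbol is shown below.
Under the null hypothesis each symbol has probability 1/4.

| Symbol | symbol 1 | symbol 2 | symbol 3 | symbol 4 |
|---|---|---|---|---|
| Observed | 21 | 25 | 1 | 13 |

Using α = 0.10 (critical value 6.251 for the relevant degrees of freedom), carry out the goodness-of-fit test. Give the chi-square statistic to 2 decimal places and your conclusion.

22.40; reject

Under H₀ each category has probability 1/4, so each expected count is 60/4 = 15.
χ² = (21−15)²/15 + (25−15)²/15 + (1−15)²/15 + (13−15)²/15
   = 2.400 + 6.667 + 13.067 + 0.267
Sum = 22.40
df = 3. Since 22.40 > 6.251, we reject H₀.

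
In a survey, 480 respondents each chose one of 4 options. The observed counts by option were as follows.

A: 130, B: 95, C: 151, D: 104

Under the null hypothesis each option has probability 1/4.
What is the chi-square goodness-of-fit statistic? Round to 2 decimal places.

Under H₀ each category has probability 1/4, so each expected count is 480/4 = 120.
A: (130 − 120)²/120 = 100/120 = 0.833
B: (95 − 120)²/120 = 625/120 = 5.208
C: (151 − 120)²/120 = 961/120 = 8.008
D: (104 − 120)²/120 = 256/120 = 2.133
Sum = 16.18

16.18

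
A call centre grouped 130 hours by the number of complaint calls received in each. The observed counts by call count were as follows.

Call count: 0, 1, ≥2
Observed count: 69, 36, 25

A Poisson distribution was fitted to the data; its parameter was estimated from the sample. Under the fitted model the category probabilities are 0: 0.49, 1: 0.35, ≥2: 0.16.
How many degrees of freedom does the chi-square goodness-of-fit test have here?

There are k = 3 categories and 1 parameter estimated from the data, so df = 3 − 1 − 1 = 1.

1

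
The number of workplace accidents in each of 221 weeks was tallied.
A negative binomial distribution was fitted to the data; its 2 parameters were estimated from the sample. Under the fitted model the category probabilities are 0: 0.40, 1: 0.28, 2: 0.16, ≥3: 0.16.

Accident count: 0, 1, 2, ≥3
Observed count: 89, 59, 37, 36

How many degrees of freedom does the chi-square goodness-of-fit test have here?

There are k = 4 categories and 2 parameters estimated from the data, so df = 4 − 1 − 2 = 1.

1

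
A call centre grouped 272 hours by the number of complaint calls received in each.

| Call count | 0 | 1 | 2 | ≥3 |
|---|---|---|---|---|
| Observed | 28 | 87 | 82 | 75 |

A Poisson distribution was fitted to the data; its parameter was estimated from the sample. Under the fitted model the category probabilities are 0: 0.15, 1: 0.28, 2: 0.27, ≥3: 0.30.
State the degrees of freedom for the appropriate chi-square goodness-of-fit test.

There are k = 4 categories and 1 parameter estimated from the data, so df = 4 − 1 − 1 = 2.

2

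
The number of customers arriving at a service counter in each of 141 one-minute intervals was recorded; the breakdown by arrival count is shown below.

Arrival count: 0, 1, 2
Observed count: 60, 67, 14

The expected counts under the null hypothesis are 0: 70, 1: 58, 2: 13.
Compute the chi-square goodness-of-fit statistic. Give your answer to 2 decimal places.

2.90

χ² = (60−70)²/70 + (67−58)²/58 + (14−13)²/13
   = 1.429 + 1.397 + 0.077
Sum = 2.90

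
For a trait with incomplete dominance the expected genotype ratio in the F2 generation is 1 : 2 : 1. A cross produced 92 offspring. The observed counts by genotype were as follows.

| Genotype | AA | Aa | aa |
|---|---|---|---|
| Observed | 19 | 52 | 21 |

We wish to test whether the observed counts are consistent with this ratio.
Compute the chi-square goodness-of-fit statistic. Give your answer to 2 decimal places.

Ratio total = 4. Expected counts: 92×1/4 = 23, 92×2/4 = 46, 92×1/4 = 23.
AA: (19 − 23)²/23 = 16/23 = 0.696
Aa: (52 − 46)²/46 = 36/46 = 0.783
aa: (21 − 23)²/23 = 4/23 = 0.174
Sum = 1.65

1.65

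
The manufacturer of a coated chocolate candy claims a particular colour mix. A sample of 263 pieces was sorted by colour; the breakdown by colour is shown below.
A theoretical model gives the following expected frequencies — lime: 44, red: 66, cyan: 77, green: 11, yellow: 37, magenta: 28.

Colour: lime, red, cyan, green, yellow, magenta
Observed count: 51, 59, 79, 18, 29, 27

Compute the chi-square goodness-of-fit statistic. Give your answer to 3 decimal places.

8.128

χ² = (51−44)²/44 + (59−66)²/66 + (79−77)²/77 + (18−11)²/11 + (29−37)²/37 + (27−28)²/28
   = 1.1136 + 0.7424 + 0.0519 + 4.4545 + 1.7297 + 0.0357
Sum = 8.128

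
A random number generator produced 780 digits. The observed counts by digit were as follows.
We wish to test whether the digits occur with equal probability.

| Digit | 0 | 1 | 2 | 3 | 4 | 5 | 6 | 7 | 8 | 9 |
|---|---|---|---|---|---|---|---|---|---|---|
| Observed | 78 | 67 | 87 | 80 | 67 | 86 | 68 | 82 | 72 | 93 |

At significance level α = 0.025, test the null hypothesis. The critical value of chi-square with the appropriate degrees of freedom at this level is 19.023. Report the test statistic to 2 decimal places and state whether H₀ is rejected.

Expected count for each of the 10 categories: 780/10 = 78.
χ² = (78−78)²/78 + (67−78)²/78 + (87−78)²/78 + (80−78)²/78 + (67−78)²/78 + (86−78)²/78 + (68−78)²/78 + (82−78)²/78 + (72−78)²/78 + (93−78)²/78
   = 0.000 + 1.551 + 1.038 + 0.051 + 1.551 + 0.821 + 1.282 + 0.205 + 0.462 + 2.885
Sum = 9.85
df = 9. Since 9.85 < 19.023, we do not reject H₀.

9.85; do not reject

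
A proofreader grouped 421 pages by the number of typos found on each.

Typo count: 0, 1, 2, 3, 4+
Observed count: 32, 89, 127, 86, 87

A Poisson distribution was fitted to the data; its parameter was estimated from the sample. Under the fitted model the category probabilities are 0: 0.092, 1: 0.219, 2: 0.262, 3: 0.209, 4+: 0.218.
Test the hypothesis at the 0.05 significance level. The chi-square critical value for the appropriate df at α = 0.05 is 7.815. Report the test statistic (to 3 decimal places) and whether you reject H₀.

Expected counts E_i = n·p_i: 421×0.092 = 38.732, 421×0.219 = 92.199, 421×0.262 = 110.302, 421×0.209 = 87.989, 421×0.218 = 91.778.
0: (32 − 38.732)²/38.732 = 45.319824/38.732 = 1.1701
1: (89 − 92.199)²/92.199 = 10.233601/92.199 = 0.1110
2: (127 − 110.302)²/110.302 = 278.823204/110.302 = 2.5278
3: (86 − 87.989)²/87.989 = 3.956121/87.989 = 0.0450
4+: (87 − 91.778)²/91.778 = 22.829284/91.778 = 0.2487
Sum = 4.103
df = 3. Since 4.103 < 7.815, we do not reject H₀.

4.103; do not reject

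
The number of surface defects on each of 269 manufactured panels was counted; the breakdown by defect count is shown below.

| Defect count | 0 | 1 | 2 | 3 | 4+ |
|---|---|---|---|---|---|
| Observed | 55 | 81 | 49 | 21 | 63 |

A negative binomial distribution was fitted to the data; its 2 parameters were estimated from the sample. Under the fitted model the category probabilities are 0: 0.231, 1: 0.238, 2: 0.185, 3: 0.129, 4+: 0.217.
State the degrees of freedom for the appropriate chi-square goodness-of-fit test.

2

There are k = 5 categories and 2 parameters estimated from the data, so df = 5 − 1 − 2 = 2.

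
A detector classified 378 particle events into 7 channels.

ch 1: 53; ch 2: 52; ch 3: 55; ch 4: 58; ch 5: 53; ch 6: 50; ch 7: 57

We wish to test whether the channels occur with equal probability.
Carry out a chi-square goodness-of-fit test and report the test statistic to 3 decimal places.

0.889

Under H₀ each category has probability 1/7, so each expected count is 378/7 = 54.
χ² = (53−54)²/54 + (52−54)²/54 + (55−54)²/54 + (58−54)²/54 + (53−54)²/54 + (50−54)²/54 + (57−54)²/54
   = 0.0185 + 0.0741 + 0.0185 + 0.2963 + 0.0185 + 0.2963 + 0.1667
Sum = 0.889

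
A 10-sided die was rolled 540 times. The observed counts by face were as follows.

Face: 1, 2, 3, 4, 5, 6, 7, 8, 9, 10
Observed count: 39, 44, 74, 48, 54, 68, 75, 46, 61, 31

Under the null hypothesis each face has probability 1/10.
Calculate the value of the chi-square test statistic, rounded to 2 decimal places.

37.78

Expected count for each of the 10 categories: 540/10 = 54.
χ² = (39−54)²/54 + (44−54)²/54 + (74−54)²/54 + (48−54)²/54 + (54−54)²/54 + (68−54)²/54 + (75−54)²/54 + (46−54)²/54 + (61−54)²/54 + (31−54)²/54
   = 4.167 + 1.852 + 7.407 + 0.667 + 0.000 + 3.630 + 8.167 + 1.185 + 0.907 + 9.796
Sum = 37.78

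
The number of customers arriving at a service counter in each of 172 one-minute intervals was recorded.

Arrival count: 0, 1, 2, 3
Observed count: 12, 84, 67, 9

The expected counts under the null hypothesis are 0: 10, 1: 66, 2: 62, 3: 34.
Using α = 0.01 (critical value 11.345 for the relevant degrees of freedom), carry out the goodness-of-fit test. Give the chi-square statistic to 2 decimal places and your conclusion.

0: (12 − 10)²/10 = 4/10 = 0.400
1: (84 − 66)²/66 = 324/66 = 4.909
2: (67 − 62)²/62 = 25/62 = 0.403
3: (9 − 34)²/34 = 625/34 = 18.382
Sum = 24.09
df = 3. Since 24.09 > 11.345, we reject H₀.

24.09; reject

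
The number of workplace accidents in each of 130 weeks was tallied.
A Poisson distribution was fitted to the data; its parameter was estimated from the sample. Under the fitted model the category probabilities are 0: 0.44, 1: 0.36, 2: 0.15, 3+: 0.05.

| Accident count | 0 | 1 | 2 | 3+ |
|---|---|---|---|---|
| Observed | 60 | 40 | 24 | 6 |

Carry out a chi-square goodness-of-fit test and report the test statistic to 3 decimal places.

2.202

Expected counts E_i = n·p_i: 130×0.44 = 57.2, 130×0.36 = 46.8, 130×0.15 = 19.5, 130×0.05 = 6.5.
χ² = (60−57.2)²/57.2 + (40−46.8)²/46.8 + (24−19.5)²/19.5 + (6−6.5)²/6.5
   = 0.1371 + 0.9880 + 1.0385 + 0.0385
Sum = 2.202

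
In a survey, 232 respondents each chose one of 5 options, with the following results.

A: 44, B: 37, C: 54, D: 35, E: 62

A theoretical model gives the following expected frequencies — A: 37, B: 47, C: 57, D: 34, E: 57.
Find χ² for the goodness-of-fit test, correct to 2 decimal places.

4.08

χ² = (44−37)²/37 + (37−47)²/47 + (54−57)²/57 + (35−34)²/34 + (62−57)²/57
   = 1.324 + 2.128 + 0.158 + 0.029 + 0.439
Sum = 4.08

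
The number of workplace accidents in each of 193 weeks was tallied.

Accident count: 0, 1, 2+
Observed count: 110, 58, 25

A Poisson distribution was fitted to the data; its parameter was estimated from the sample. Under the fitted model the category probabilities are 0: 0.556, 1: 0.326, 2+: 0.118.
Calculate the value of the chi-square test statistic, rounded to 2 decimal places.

Expected counts E_i = n·p_i: 193×0.556 = 107.308, 193×0.326 = 62.918, 193×0.118 = 22.774.
cat         O        E   (O−E)²/E
0         110  107.308      0.068
1          58   62.918      0.384
2+         25   22.774      0.218
Sum = 0.67

0.67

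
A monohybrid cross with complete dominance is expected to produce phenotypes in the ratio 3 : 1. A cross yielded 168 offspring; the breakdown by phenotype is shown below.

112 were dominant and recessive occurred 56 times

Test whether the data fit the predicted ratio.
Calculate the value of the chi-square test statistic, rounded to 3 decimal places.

6.222

Ratio total = 4. Expected counts: 168×3/4 = 126, 168×1/4 = 42.
dominant: (112 − 126)²/126 = 196/126 = 1.5556
recessive: (56 − 42)²/42 = 196/42 = 4.6667
Sum = 6.222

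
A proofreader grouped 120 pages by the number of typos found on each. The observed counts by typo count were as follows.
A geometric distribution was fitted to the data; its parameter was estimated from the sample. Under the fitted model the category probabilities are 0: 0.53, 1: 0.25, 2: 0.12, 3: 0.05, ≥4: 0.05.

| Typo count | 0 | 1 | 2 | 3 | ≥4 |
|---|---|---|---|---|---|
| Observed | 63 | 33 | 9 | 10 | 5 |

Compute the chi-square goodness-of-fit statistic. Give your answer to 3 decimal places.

Expected counts E_i = n·p_i: 120×0.53 = 63.6, 120×0.25 = 30, 120×0.12 = 14.4, 120×0.05 = 6, 120×0.05 = 6.
cat         O        E   (O−E)²/E
0          63     63.6     0.0057
1          33       30     0.3000
2           9     14.4     2.0250
3          10        6     2.6667
≥4          5        6     0.1667
Sum = 5.164

5.164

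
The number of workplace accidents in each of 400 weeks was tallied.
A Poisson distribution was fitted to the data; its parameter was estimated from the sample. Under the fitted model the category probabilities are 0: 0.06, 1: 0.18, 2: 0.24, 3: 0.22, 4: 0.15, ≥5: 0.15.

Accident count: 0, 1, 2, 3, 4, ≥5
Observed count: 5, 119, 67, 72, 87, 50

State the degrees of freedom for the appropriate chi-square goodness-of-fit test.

4

There are k = 6 categories and 1 parameter estimated from the data, so df = 6 − 1 − 1 = 4.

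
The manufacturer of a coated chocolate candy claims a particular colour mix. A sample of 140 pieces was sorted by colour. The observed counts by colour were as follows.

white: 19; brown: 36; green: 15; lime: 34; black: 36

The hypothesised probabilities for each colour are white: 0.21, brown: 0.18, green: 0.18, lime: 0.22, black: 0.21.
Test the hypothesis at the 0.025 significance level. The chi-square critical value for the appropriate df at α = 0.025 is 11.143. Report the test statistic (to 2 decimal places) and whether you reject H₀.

14.25; reject

Expected counts E_i = n·p_i: 140×0.21 = 29.4, 140×0.18 = 25.2, 140×0.18 = 25.2, 140×0.22 = 30.8, 140×0.21 = 29.4.
χ² = (19−29.4)²/29.4 + (36−25.2)²/25.2 + (15−25.2)²/25.2 + (34−30.8)²/30.8 + (36−29.4)²/29.4
   = 3.679 + 4.629 + 4.129 + 0.332 + 1.482
Sum = 14.25
df = 4. Since 14.25 > 11.143, we reject H₀.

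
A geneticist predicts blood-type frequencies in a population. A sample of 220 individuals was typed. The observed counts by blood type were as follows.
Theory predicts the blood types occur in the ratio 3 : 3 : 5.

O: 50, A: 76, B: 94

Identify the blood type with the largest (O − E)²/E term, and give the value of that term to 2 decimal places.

A, 4.27

Ratio total = 11. Expected counts: 220×3/11 = 60, 220×3/11 = 60, 220×5/11 = 100.
χ² = (50−60)²/60 + (76−60)²/60 + (94−100)²/100
   = 1.667 + 4.267 + 0.360
The largest term is for A: 4.27.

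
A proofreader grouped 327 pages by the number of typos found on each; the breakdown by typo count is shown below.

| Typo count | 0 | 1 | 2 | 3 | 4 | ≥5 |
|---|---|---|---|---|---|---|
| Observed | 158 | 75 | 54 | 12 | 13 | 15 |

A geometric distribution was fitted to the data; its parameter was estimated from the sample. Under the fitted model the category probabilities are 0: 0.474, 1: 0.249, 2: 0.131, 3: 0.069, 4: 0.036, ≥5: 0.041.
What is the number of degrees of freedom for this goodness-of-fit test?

4

There are k = 6 categories and 1 parameter estimated from the data, so df = 6 − 1 − 1 = 4.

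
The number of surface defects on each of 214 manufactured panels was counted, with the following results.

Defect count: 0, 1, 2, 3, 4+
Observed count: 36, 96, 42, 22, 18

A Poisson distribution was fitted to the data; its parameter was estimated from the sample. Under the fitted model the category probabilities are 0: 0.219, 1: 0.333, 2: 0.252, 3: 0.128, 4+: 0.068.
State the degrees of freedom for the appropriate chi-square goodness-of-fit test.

There are k = 5 categories and 1 parameter estimated from the data, so df = 5 − 1 − 1 = 3.

3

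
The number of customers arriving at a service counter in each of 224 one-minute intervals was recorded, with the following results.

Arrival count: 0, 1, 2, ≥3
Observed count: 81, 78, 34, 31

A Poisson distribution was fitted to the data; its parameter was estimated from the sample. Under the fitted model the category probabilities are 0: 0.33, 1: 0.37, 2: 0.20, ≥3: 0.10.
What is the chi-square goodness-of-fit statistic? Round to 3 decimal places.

6.871

Expected counts E_i = n·p_i: 224×0.33 = 73.92, 224×0.37 = 82.88, 224×0.20 = 44.8, 224×0.10 = 22.4.
0: (81 − 73.92)²/73.92 = 50.1264/73.92 = 0.6781
1: (78 − 82.88)²/82.88 = 23.8144/82.88 = 0.2873
2: (34 − 44.8)²/44.8 = 116.64/44.8 = 2.6036
≥3: (31 − 22.4)²/22.4 = 73.96/22.4 = 3.3018
Sum = 6.871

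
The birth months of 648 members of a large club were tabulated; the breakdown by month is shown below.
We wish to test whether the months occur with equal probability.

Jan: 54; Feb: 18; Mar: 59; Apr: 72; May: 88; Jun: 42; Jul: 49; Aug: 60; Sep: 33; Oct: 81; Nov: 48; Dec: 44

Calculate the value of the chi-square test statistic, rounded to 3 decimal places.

Under H₀ each category has probability 1/12, so each expected count is 648/12 = 54.
cat         O        E   (O−E)²/E
Jan        54       54     0.0000
Feb        18       54    24.0000
Mar        59       54     0.4630
Apr        72       54     6.0000
May        88       54    21.4074
Jun        42       54     2.6667
Jul        49       54     0.4630
Aug        60       54     0.6667
Sep        33       54     8.1667
Oct        81       54    13.5000
Nov        48       54     0.6667
Dec        44       54     1.8519
Sum = 79.852

79.852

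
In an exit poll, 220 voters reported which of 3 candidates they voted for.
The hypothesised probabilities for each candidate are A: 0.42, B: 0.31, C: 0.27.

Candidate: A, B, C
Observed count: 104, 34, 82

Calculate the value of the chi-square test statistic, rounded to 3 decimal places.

27.205

Expected counts E_i = n·p_i: 220×0.42 = 92.4, 220×0.31 = 68.2, 220×0.27 = 59.4.
χ² = (104−92.4)²/92.4 + (34−68.2)²/68.2 + (82−59.4)²/59.4
   = 1.4563 + 17.1501 + 8.5987
Sum = 27.205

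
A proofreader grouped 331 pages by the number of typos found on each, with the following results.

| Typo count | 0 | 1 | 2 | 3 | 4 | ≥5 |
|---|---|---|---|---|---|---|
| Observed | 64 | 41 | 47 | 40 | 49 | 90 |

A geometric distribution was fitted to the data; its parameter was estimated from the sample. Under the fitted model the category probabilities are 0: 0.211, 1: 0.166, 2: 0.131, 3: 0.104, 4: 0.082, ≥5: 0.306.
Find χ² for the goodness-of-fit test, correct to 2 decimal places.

Expected counts E_i = n·p_i: 331×0.211 = 69.841, 331×0.166 = 54.946, 331×0.131 = 43.361, 331×0.104 = 34.424, 331×0.082 = 27.142, 331×0.306 = 101.286.
χ² = (64−69.841)²/69.841 + (41−54.946)²/54.946 + (47−43.361)²/43.361 + (40−34.424)²/34.424 + (49−27.142)²/27.142 + (90−101.286)²/101.286
   = 0.488 + 3.540 + 0.305 + 0.903 + 17.603 + 1.258
Sum = 24.10

24.10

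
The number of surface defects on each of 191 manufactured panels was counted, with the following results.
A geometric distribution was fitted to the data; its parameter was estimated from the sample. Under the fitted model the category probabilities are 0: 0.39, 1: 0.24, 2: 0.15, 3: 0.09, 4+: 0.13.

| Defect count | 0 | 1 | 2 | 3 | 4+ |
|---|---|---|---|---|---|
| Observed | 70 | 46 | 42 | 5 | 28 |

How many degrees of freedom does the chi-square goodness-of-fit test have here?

3

There are k = 5 categories and 1 parameter estimated from the data, so df = 5 − 1 − 1 = 3.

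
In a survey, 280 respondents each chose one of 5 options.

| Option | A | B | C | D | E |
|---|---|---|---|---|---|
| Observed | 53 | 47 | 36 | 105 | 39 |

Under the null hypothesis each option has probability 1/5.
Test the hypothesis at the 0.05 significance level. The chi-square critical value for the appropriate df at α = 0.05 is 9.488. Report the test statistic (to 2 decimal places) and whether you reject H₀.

56.79; reject

Under H₀ each category has probability 1/5, so each expected count is 280/5 = 56.
χ² = (53−56)²/56 + (47−56)²/56 + (36−56)²/56 + (105−56)²/56 + (39−56)²/56
   = 0.161 + 1.446 + 7.143 + 42.875 + 5.161
Sum = 56.79
df = 4. Since 56.79 > 9.488, we reject H₀.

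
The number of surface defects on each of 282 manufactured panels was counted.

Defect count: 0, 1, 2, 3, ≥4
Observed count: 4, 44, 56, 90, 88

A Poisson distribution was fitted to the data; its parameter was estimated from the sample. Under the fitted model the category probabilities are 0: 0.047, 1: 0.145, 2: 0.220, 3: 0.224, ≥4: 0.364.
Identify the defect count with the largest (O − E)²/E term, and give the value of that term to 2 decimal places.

3, 11.40

Expected counts E_i = n·p_i: 282×0.047 = 13.254, 282×0.145 = 40.89, 282×0.220 = 62.04, 282×0.224 = 63.168, 282×0.364 = 102.648.
0: (4 − 13.254)²/13.254 = 85.636516/13.254 = 6.461
1: (44 − 40.89)²/40.89 = 9.6721/40.89 = 0.237
2: (56 − 62.04)²/62.04 = 36.4816/62.04 = 0.588
3: (90 − 63.168)²/63.168 = 719.956224/63.168 = 11.397
≥4: (88 − 102.648)²/102.648 = 214.563904/102.648 = 2.090
The largest term is for 3: 11.40.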